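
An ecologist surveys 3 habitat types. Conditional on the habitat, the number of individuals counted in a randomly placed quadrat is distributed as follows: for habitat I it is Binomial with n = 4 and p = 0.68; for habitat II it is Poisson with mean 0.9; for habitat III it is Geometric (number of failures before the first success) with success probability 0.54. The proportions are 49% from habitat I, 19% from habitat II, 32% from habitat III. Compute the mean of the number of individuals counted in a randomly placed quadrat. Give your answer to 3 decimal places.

1.776

Component means — I: 2.72; II: 0.9; III: 0.851852.
E[X] = 0.49·2.72 + 0.19·0.9 + 0.32·0.851852 = 1.77639.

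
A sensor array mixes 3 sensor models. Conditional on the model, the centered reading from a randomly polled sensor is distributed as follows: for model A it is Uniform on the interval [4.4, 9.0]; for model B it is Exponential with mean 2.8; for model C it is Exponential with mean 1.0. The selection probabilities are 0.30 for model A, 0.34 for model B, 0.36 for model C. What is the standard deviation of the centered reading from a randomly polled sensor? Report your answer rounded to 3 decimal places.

Per component, A: μ=6.7, E[X²]=46.6533; B: μ=2.8, E[X²]=15.68; C: μ=1, E[X²]=2.
E[X] = 0.3·6.7 + 0.34·2.8 + 0.36·1 = 3.322.
E[X²] = 0.3·46.6533 + 0.34·15.68 + 0.36·2 = 20.0472.
Var(X) = E[X²] − (E[X])² = 20.0472 − 11.0357 = 9.01152.
SD(X) = √9.01152 = 3.00192.

3.002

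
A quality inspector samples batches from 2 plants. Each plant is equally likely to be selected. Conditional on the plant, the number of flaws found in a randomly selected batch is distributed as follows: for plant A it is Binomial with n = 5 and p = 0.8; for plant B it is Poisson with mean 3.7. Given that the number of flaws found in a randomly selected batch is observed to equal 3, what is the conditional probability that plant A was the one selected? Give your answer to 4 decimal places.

Likelihoods P(X=3 | ·): A: 0.2048; B: 0.20872.
Posterior ∝ prior × likelihood. Numerator for A: 0.5·0.2048 = 0.1024.
Normalizing constant: 0.5·0.2048 + 0.5·0.20872 = 0.20676.
P(A | observation) = 0.1024 / 0.20676 = 0.49526.

0.4953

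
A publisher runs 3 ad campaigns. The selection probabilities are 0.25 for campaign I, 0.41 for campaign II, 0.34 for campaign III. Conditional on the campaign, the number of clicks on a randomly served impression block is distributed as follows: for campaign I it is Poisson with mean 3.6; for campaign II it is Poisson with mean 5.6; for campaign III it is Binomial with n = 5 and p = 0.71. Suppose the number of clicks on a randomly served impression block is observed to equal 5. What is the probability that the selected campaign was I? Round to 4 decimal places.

0.2082

Likelihoods P(X=5 | ·): I: 0.13768; II: 0.169711; III: 0.180423.
Posterior ∝ prior × likelihood. Numerator for I: 0.25·0.13768 = 0.03442.
Normalizing constant: 0.25·0.13768 + 0.41·0.169711 + 0.34·0.180423 = 0.165345.
P(I | observation) = 0.03442 / 0.165345 = 0.208171.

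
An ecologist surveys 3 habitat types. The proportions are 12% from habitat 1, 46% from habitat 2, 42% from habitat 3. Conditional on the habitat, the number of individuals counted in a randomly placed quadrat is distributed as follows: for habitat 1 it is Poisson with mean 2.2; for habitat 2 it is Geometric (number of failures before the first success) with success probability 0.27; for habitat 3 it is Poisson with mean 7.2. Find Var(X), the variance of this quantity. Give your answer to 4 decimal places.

Per component, 1: μ=2.2, E[X²]=7.04; 2: μ=2.7037, E[X²]=17.3237; 3: μ=7.2, E[X²]=59.04.
E[X] = 0.12·2.2 + 0.46·2.7037 + 0.42·7.2 = 4.5317.
E[X²] = 0.12·7.04 + 0.46·17.3237 + 0.42·59.04 = 33.6105.
Var(X) = E[X²] − (E[X])² = 33.6105 − 20.5363 = 13.0742.

13.0742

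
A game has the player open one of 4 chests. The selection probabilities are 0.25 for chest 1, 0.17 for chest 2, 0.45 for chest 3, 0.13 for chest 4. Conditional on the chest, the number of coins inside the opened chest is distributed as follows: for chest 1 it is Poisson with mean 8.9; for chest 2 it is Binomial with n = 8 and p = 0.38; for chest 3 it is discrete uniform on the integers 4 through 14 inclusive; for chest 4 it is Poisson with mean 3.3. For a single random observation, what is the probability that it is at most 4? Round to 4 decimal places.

0.3001

Conditional on each chest, P(X ≤ 4): 1: 0.0584325; 2: 0.855733; 3: 0.0909091; 4: 0.76259.
By total probability, P(X ≤ 4) = 0.25·0.0584325 + 0.17·0.855733 + 0.45·0.0909091 + 0.13·0.76259 = 0.300129.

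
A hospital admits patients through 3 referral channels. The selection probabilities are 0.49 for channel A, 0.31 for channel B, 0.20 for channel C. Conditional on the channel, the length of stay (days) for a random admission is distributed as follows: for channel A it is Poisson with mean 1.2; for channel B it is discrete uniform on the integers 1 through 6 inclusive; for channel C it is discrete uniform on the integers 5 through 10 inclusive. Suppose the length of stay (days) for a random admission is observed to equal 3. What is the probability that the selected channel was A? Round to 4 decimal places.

0.4514

Likelihoods P(X=3 | ·): A: 0.0867439; B: 0.166667; C: 0.
Posterior ∝ prior × likelihood. Numerator for A: 0.49·0.0867439 = 0.0425045.
Normalizing constant: 0.49·0.0867439 + 0.31·0.166667 + 0.2·0 = 0.0941712.
P(A | observation) = 0.0425045 / 0.0941712 = 0.451354.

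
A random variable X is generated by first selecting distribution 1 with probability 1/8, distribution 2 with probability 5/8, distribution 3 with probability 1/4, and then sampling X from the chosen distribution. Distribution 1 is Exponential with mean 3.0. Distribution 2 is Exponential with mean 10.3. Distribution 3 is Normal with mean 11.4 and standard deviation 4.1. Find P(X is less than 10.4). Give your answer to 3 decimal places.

0.619

Conditional on each component, P(X < 10.4): 1: 0.968779; 2: 0.635675; 3: 0.403653.
By total probability, P(X < 10.4) = 0.125·0.968779 + 0.625·0.635675 + 0.25·0.403653 = 0.619308.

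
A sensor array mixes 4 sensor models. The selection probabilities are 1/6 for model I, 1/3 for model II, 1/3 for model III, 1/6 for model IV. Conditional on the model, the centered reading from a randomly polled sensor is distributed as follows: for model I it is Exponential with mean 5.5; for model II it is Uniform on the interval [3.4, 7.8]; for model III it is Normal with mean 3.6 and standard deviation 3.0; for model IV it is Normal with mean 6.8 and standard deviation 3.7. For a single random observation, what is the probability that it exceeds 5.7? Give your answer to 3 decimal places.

0.402

Conditional on each model, P(X > 5.7): I: 0.354742; II: 0.477273; III: 0.241964; IV: 0.61688.
By total probability, P(X > 5.7) = 0.166667·0.354742 + 0.333333·0.477273 + 0.333333·0.241964 + 0.166667·0.61688 = 0.401683.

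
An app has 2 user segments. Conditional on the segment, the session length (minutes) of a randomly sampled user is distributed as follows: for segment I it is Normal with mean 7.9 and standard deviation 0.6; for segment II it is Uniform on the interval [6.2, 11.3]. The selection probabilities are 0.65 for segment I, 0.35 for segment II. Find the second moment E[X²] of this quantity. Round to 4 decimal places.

For each component E[X²] = Var + (mean)², giving I: 62.77; II: 78.73.
Overall E[X²] = 0.65·62.77 + 0.35·78.73 = 68.356.

68.3560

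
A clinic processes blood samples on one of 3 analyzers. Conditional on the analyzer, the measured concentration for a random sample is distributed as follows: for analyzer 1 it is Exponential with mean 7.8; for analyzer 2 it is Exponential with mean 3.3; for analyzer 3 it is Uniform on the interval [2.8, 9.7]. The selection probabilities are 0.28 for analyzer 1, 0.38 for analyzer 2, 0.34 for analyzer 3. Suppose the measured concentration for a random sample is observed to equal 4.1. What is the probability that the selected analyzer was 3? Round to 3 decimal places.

0.475

Likelihoods f(4.1 | ·): 1: 0.0757918; 2: 0.0874799; 3: 0.144928.
Posterior ∝ prior × likelihood. Numerator for 3: 0.34·0.144928 = 0.0492754.
Normalizing constant: 0.28·0.0757918 + 0.38·0.0874799 + 0.34·0.144928 = 0.103739.
P(3 | observation) = 0.0492754 / 0.103739 = 0.474992.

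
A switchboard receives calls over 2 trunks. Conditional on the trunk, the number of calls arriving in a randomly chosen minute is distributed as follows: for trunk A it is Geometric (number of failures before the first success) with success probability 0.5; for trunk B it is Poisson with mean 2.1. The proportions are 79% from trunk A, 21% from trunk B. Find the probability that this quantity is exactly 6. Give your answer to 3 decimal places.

Conditional on each trunk, P(X = 6): A: 0.0078125; B: 0.014587.
By total probability, P(X = 6) = 0.79·0.0078125 + 0.21·0.014587 = 0.00923514.

0.009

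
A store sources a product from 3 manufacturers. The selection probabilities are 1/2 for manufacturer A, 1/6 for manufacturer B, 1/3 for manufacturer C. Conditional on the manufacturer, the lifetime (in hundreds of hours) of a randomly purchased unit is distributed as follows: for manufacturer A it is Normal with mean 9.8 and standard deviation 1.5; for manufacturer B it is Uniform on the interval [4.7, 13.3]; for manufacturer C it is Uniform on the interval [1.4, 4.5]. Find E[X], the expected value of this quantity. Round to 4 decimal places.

Component means — A: 9.8; B: 9; C: 2.95.
E[X] = 0.5·9.8 + 0.166667·9 + 0.333333·2.95 = 7.38333.

7.3833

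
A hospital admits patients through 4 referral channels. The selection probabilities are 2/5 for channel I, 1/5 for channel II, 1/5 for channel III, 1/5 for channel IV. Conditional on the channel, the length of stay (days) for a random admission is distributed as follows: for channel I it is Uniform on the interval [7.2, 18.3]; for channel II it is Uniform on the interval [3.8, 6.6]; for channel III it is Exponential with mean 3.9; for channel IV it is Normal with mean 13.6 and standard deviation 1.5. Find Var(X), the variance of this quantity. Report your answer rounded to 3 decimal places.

Per component, I: μ=12.75, E[X²]=172.83; II: μ=5.2, E[X²]=27.6933; III: μ=3.9, E[X²]=30.42; IV: μ=13.6, E[X²]=187.21.
E[X] = 0.4·12.75 + 0.2·5.2 + 0.2·3.9 + 0.2·13.6 = 9.64.
E[X²] = 0.4·172.83 + 0.2·27.6933 + 0.2·30.42 + 0.2·187.21 = 118.197.
Var(X) = E[X²] − (E[X])² = 118.197 − 92.9296 = 25.2671.

25.267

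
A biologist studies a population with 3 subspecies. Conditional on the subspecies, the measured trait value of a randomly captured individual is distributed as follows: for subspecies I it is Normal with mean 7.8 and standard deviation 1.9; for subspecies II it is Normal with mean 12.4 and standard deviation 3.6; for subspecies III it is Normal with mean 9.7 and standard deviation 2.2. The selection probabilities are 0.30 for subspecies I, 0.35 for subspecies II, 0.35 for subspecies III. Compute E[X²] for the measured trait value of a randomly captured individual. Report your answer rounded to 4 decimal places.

112.3125

For each component E[X²] = Var + (mean)², giving I: 64.45; II: 166.72; III: 98.93.
Overall E[X²] = 0.3·64.45 + 0.35·166.72 + 0.35·98.93 = 112.312.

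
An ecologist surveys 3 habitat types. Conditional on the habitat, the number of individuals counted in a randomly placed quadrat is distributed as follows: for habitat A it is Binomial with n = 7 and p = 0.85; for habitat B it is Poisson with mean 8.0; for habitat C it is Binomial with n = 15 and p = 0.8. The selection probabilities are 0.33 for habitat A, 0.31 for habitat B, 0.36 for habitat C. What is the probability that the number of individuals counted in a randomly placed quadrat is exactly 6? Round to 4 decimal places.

Conditional on each habitat, P(X = 6): A: 0.396007; B: 0.122138; C: 0.00067176.
By total probability, P(X = 6) = 0.33·0.396007 + 0.31·0.122138 + 0.36·0.00067176 = 0.168787.

0.1688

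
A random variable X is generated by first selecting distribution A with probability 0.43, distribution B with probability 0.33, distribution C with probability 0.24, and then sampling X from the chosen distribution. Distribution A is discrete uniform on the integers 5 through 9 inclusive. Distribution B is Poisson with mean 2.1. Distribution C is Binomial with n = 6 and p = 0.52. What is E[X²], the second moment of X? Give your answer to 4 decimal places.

For each component E[X²] = Var + (mean)², giving A: 51; B: 6.51; C: 11.232.
Overall E[X²] = 0.43·51 + 0.33·6.51 + 0.24·11.232 = 26.774.

26.7740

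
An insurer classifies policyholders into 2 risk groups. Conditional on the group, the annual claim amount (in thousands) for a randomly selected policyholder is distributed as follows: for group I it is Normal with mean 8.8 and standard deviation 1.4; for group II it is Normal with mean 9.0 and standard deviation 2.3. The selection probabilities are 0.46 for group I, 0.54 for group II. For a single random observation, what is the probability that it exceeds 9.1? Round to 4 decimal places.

0.4516

Conditional on each group, P(X > 9.1): I: 0.415162; II: 0.48266.
By total probability, P(X > 9.1) = 0.46·0.415162 + 0.54·0.48266 = 0.451611.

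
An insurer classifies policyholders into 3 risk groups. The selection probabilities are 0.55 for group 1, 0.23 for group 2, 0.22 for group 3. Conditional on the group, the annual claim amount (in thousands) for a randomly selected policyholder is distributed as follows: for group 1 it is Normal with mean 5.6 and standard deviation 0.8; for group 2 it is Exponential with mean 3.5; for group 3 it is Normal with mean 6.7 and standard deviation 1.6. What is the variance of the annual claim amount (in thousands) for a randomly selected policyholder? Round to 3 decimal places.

4.955

Per component, 1: μ=5.6, E[X²]=32; 2: μ=3.5, E[X²]=24.5; 3: μ=6.7, E[X²]=47.45.
E[X] = 0.55·5.6 + 0.23·3.5 + 0.22·6.7 = 5.359.
E[X²] = 0.55·32 + 0.23·24.5 + 0.22·47.45 = 33.674.
Var(X) = E[X²] − (E[X])² = 33.674 − 28.7189 = 4.95512.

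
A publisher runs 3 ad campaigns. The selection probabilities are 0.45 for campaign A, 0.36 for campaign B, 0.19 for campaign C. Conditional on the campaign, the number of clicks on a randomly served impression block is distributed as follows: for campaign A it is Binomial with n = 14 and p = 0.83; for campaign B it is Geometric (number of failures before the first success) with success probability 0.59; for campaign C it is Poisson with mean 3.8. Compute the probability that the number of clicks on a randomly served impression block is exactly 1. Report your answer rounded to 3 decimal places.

0.103

Conditional on each campaign, P(X = 1): A: 1.15091e-09; B: 0.2419; C: 0.0850089.
By total probability, P(X = 1) = 0.45·1.15091e-09 + 0.36·0.2419 + 0.19·0.0850089 = 0.103236.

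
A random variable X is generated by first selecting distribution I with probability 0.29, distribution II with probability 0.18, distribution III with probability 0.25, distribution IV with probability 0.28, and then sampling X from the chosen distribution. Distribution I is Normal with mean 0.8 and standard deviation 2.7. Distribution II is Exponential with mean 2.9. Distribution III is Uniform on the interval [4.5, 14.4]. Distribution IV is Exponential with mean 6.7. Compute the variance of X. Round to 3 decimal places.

Per component, I: μ=0.8, E[X²]=7.93; II: μ=2.9, E[X²]=16.82; III: μ=9.45, E[X²]=97.47; IV: μ=6.7, E[X²]=89.78.
E[X] = 0.29·0.8 + 0.18·2.9 + 0.25·9.45 + 0.28·6.7 = 4.9925.
E[X²] = 0.29·7.93 + 0.18·16.82 + 0.25·97.47 + 0.28·89.78 = 54.8332.
Var(X) = E[X²] − (E[X])² = 54.8332 − 24.9251 = 29.9081.

29.908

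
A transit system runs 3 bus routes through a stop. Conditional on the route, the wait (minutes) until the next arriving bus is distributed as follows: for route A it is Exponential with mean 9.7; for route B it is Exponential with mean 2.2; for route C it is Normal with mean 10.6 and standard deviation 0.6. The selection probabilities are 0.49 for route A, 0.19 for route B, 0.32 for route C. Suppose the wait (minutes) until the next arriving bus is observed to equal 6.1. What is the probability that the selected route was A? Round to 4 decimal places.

Likelihoods f(6.1 | ·): A: 0.0549687; B: 0.0284052; C: 4.0572e-13.
Posterior ∝ prior × likelihood. Numerator for A: 0.49·0.0549687 = 0.0269346.
Normalizing constant: 0.49·0.0549687 + 0.19·0.0284052 + 0.32·4.0572e-13 = 0.0323316.
P(A | observation) = 0.0269346 / 0.0323316 = 0.833074.

0.8331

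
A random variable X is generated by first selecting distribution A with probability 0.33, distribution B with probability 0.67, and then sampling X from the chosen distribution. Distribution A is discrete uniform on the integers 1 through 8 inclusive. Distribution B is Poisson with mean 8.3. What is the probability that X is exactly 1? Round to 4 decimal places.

0.0426

Conditional on each component, P(X = 1): A: 0.125; B: 0.00206269.
By total probability, P(X = 1) = 0.33·0.125 + 0.67·0.00206269 = 0.042632.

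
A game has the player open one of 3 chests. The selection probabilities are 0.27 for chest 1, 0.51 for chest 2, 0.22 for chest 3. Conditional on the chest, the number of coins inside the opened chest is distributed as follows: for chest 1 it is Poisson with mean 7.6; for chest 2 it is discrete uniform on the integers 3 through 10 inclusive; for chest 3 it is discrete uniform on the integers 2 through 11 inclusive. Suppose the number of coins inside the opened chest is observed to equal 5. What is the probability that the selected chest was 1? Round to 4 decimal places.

0.2498

Likelihoods P(X=5 | ·): 1: 0.105742; 2: 0.125; 3: 0.1.
Posterior ∝ prior × likelihood. Numerator for 1: 0.27·0.105742 = 0.0285504.
Normalizing constant: 0.27·0.105742 + 0.51·0.125 + 0.22·0.1 = 0.1143.
P(1 | observation) = 0.0285504 / 0.1143 = 0.249784.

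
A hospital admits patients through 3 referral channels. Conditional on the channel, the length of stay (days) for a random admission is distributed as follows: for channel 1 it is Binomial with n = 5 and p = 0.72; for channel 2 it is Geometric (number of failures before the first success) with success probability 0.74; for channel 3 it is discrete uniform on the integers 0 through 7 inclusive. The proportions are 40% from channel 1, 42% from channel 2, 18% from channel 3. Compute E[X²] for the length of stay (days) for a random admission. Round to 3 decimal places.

8.988

For each component E[X²] = Var + (mean)², giving 1: 13.968; 2: 0.598247; 3: 17.5.
Overall E[X²] = 0.4·13.968 + 0.42·0.598247 + 0.18·17.5 = 8.98846.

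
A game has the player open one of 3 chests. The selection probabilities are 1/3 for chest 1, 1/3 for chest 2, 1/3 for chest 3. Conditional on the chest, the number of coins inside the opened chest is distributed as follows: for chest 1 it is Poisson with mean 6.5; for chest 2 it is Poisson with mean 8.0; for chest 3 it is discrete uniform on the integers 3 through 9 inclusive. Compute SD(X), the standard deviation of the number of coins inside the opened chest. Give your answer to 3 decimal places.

2.625

Per component, 1: μ=6.5, E[X²]=48.75; 2: μ=8, E[X²]=72; 3: μ=6, E[X²]=40.
E[X] = 0.333333·6.5 + 0.333333·8 + 0.333333·6 = 6.83333.
E[X²] = 0.333333·48.75 + 0.333333·72 + 0.333333·40 = 53.5833.
Var(X) = E[X²] − (E[X])² = 53.5833 − 46.6944 = 6.88889.
SD(X) = √6.88889 = 2.62467.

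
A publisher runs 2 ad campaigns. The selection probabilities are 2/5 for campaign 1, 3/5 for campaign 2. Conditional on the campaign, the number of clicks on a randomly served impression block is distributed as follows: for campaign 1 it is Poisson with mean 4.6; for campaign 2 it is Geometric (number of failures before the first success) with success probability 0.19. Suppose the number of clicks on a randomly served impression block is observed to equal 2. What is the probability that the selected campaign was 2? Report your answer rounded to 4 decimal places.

Likelihoods P(X=2 | ·): 1: 0.106348; 2: 0.124659.
Posterior ∝ prior × likelihood. Numerator for 2: 0.6·0.124659 = 0.0747954.
Normalizing constant: 0.4·0.106348 + 0.6·0.124659 = 0.117335.
P(2 | observation) = 0.0747954 / 0.117335 = 0.637453.

0.6375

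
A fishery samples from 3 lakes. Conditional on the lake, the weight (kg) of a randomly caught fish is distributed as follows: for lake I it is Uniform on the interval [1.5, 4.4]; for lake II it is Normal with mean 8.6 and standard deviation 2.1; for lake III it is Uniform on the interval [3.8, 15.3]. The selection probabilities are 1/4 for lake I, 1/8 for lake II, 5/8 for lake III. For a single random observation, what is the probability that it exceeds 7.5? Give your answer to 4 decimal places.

0.5114

Conditional on each lake, P(X > 7.5): I: 0; II: 0.699794; III: 0.678261.
By total probability, P(X > 7.5) = 0.25·0 + 0.125·0.699794 + 0.625·0.678261 = 0.511387.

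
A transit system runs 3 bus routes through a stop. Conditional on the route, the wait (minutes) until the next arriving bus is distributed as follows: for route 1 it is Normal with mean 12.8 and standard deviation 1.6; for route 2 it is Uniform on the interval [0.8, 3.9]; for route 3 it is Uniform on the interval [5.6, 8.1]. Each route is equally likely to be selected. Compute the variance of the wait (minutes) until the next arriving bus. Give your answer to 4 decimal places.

19.6111

Per component, 1: μ=12.8, E[X²]=166.4; 2: μ=2.35, E[X²]=6.32333; 3: μ=6.85, E[X²]=47.4433.
E[X] = 0.333333·12.8 + 0.333333·2.35 + 0.333333·6.85 = 7.33333.
E[X²] = 0.333333·166.4 + 0.333333·6.32333 + 0.333333·47.4433 = 73.3889.
Var(X) = E[X²] − (E[X])² = 73.3889 − 53.7778 = 19.6111.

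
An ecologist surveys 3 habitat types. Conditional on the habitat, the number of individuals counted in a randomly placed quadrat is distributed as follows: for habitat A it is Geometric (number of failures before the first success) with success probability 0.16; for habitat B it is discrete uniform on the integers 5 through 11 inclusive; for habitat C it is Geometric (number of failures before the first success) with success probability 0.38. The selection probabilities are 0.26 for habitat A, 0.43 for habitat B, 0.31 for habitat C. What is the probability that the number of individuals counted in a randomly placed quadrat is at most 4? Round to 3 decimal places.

Conditional on each habitat, P(X ≤ 4): A: 0.581788; B: 0; C: 0.908387.
By total probability, P(X ≤ 4) = 0.26·0.581788 + 0.43·0 + 0.31·0.908387 = 0.432865.

0.433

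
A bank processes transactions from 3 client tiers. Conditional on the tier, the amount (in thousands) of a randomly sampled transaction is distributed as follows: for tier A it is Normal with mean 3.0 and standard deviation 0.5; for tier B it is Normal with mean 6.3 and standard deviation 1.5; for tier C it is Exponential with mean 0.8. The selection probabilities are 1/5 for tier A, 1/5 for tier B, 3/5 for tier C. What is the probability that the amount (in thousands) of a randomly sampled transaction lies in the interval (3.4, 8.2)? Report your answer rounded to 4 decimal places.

0.2251

Conditional on each tier, P(3.4 < X < 8.2): A: 0.211855; B: 0.870765; C: 0.0142289.
By total probability, P(3.4 < X < 8.2) = 0.2·0.211855 + 0.2·0.870765 + 0.6·0.0142289 = 0.225061.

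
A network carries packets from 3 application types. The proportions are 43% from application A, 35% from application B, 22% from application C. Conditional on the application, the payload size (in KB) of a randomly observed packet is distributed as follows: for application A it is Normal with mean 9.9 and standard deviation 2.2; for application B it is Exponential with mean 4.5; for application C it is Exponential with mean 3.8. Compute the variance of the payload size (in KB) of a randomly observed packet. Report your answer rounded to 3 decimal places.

20.292

Per component, A: μ=9.9, E[X²]=102.85; B: μ=4.5, E[X²]=40.5; C: μ=3.8, E[X²]=28.88.
E[X] = 0.43·9.9 + 0.35·4.5 + 0.22·3.8 = 6.668.
E[X²] = 0.43·102.85 + 0.35·40.5 + 0.22·28.88 = 64.7541.
Var(X) = E[X²] − (E[X])² = 64.7541 − 44.4622 = 20.2919.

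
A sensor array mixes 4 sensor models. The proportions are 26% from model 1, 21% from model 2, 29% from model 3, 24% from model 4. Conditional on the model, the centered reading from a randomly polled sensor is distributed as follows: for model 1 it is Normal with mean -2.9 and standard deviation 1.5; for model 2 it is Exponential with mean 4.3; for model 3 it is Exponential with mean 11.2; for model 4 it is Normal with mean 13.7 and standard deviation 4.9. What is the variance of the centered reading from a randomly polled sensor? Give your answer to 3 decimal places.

89.411

Per component, 1: μ=-2.9, E[X²]=10.66; 2: μ=4.3, E[X²]=36.98; 3: μ=11.2, E[X²]=250.88; 4: μ=13.7, E[X²]=211.7.
E[X] = 0.26·-2.9 + 0.21·4.3 + 0.29·11.2 + 0.24·13.7 = 6.685.
E[X²] = 0.26·10.66 + 0.21·36.98 + 0.29·250.88 + 0.24·211.7 = 134.101.
Var(X) = E[X²] − (E[X])² = 134.101 − 44.6892 = 89.4114.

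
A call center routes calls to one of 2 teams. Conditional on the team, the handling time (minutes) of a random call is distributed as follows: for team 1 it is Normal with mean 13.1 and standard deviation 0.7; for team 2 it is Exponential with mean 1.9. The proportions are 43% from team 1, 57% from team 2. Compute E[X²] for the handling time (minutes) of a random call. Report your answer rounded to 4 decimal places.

78.1184

For each component E[X²] = Var + (mean)², giving 1: 172.1; 2: 7.22.
Overall E[X²] = 0.43·172.1 + 0.57·7.22 = 78.1184.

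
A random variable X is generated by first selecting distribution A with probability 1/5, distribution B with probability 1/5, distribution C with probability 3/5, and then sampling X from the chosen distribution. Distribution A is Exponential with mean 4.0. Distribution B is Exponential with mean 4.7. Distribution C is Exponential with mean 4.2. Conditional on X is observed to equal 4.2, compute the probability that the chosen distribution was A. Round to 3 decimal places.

Likelihoods f(4.2 | ·): A: 0.0874844; B: 0.0870581; C: 0.0875903.
Posterior ∝ prior × likelihood. Numerator for A: 0.2·0.0874844 = 0.0174969.
Normalizing constant: 0.2·0.0874844 + 0.2·0.0870581 + 0.6·0.0875903 = 0.0874627.
P(A | observation) = 0.0174969 / 0.0874627 = 0.20005.

0.200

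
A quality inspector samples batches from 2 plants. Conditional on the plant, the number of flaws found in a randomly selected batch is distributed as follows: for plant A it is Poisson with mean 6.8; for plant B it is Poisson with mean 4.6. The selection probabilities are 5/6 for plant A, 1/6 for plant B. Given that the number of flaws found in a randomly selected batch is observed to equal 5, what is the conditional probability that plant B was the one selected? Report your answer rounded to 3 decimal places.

0.204

Likelihoods P(X=5 | ·): A: 0.134946; B: 0.172526.
Posterior ∝ prior × likelihood. Numerator for B: 0.166667·0.172526 = 0.0287543.
Normalizing constant: 0.833333·0.134946 + 0.166667·0.172526 = 0.141209.
P(B | observation) = 0.0287543 / 0.141209 = 0.203628.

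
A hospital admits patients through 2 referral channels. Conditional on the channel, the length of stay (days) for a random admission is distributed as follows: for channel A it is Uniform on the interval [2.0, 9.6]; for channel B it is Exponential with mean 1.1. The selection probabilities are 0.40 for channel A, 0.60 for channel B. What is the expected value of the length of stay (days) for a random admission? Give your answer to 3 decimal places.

Component means — A: 5.8; B: 1.1.
E[X] = 0.4·5.8 + 0.6·1.1 = 2.98.

2.980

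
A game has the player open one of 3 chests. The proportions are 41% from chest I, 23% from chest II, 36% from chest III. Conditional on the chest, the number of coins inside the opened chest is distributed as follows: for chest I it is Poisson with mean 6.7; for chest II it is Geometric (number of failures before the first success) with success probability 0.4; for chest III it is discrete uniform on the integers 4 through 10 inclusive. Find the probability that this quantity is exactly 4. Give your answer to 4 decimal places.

0.1057

Conditional on each chest, P(X = 4): I: 0.103351; II: 0.05184; III: 0.142857.
By total probability, P(X = 4) = 0.41·0.103351 + 0.23·0.05184 + 0.36·0.142857 = 0.105726.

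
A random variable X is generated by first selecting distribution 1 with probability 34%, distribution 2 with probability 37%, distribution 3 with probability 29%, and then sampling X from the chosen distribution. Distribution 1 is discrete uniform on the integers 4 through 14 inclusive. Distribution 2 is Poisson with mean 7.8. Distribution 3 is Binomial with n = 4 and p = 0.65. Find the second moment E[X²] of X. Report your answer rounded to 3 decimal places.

58.561

For each component E[X²] = Var + (mean)², giving 1: 91; 2: 68.64; 3: 7.67.
Overall E[X²] = 0.34·91 + 0.37·68.64 + 0.29·7.67 = 58.5611.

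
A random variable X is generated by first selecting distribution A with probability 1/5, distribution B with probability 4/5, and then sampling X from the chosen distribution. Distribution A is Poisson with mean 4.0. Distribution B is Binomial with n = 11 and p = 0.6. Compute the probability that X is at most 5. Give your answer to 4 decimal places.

Conditional on each component, P(X ≤ 5): A: 0.78513; B: 0.246502.
By total probability, P(X ≤ 5) = 0.2·0.78513 + 0.8·0.246502 = 0.354228.

0.3542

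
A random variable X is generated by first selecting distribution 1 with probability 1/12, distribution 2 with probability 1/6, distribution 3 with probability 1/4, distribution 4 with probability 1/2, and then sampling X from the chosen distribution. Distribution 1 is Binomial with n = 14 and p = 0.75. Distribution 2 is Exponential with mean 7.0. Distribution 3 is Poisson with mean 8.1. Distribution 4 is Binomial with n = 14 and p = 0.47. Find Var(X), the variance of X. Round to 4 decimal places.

13.4384

Per component, 1: μ=10.5, E[X²]=112.875; 2: μ=7, E[X²]=98; 3: μ=8.1, E[X²]=73.71; 4: μ=6.58, E[X²]=46.7838.
E[X] = 0.0833333·10.5 + 0.166667·7 + 0.25·8.1 + 0.5·6.58 = 7.35667.
E[X²] = 0.0833333·112.875 + 0.166667·98 + 0.25·73.71 + 0.5·46.7838 = 67.559.
Var(X) = E[X²] − (E[X])² = 67.559 − 54.1205 = 13.4384.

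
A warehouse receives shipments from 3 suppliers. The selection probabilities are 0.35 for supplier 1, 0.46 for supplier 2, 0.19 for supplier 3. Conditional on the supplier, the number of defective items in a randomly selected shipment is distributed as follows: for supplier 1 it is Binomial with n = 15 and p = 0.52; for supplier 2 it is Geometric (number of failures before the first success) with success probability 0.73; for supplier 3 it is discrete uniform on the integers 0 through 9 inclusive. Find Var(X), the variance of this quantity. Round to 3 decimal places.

14.214

Per component, 1: μ=7.8, E[X²]=64.584; 2: μ=0.369863, E[X²]=0.64346; 3: μ=4.5, E[X²]=28.5.
E[X] = 0.35·7.8 + 0.46·0.369863 + 0.19·4.5 = 3.75514.
E[X²] = 0.35·64.584 + 0.46·0.64346 + 0.19·28.5 = 28.3154.
Var(X) = E[X²] − (E[X])² = 28.3154 − 14.1011 = 14.2143.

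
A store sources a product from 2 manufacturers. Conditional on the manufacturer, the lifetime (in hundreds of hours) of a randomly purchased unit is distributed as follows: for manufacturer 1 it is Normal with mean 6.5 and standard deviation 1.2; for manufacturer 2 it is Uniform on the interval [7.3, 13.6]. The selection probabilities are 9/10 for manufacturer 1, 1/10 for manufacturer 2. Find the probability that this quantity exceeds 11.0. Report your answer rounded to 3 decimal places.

Conditional on each manufacturer, P(X > 11.0): 1: 8.84173e-05; 2: 0.412698.
By total probability, P(X > 11.0) = 0.9·8.84173e-05 + 0.1·0.412698 = 0.0413494.

0.041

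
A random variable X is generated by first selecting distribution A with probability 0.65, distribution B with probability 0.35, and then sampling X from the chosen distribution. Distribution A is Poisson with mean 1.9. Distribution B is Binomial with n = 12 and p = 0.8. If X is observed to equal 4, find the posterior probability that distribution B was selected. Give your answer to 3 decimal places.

Likelihoods P(X=4 | ·): A: 0.0812164; B: 0.000519045.
Posterior ∝ prior × likelihood. Numerator for B: 0.35·0.000519045 = 0.000181666.
Normalizing constant: 0.65·0.0812164 + 0.35·0.000519045 = 0.0529723.
P(B | observation) = 0.000181666 / 0.0529723 = 0.00342945.

0.003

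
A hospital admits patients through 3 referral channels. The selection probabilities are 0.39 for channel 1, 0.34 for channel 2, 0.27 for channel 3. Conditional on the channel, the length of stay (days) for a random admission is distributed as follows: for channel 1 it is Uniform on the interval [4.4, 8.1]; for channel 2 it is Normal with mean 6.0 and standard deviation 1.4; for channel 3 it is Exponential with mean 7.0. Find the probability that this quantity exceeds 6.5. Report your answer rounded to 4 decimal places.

Conditional on each channel, P(X > 6.5): 1: 0.432432; 2: 0.360492; 3: 0.395118.
By total probability, P(X > 6.5) = 0.39·0.432432 + 0.34·0.360492 + 0.27·0.395118 = 0.397898.

0.3979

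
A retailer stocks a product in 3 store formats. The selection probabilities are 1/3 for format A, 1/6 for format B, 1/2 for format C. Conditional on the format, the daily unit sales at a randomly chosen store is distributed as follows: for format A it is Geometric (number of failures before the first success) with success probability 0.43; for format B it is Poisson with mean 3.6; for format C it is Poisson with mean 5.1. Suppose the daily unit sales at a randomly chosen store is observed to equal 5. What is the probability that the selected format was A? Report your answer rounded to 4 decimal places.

Likelihoods P(X=5 | ·): A: 0.0258728; B: 0.13768; C: 0.175294.
Posterior ∝ prior × likelihood. Numerator for A: 0.333333·0.0258728 = 0.00862425.
Normalizing constant: 0.333333·0.0258728 + 0.166667·0.13768 + 0.5·0.175294 = 0.119218.
P(A | observation) = 0.00862425 / 0.119218 = 0.0723401.

0.0723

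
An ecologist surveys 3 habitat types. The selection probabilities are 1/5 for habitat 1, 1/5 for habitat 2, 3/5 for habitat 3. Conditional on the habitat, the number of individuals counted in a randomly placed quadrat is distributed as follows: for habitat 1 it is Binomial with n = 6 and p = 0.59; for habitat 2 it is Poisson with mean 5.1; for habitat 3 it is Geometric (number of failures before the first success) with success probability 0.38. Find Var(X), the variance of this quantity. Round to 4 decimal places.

Per component, 1: μ=3.54, E[X²]=13.983; 2: μ=5.1, E[X²]=31.11; 3: μ=1.63158, E[X²]=6.95568.
E[X] = 0.2·3.54 + 0.2·5.1 + 0.6·1.63158 = 2.70695.
E[X²] = 0.2·13.983 + 0.2·31.11 + 0.6·6.95568 = 13.192.
Var(X) = E[X²] − (E[X])² = 13.192 − 7.32756 = 5.86444.

5.8644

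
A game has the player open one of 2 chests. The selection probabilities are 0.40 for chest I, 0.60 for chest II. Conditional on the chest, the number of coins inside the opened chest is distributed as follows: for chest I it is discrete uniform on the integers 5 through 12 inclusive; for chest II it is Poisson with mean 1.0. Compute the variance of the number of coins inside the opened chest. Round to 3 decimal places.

Per component, I: μ=8.5, E[X²]=77.5; II: μ=1, E[X²]=2.
E[X] = 0.4·8.5 + 0.6·1 = 4.
E[X²] = 0.4·77.5 + 0.6·2 = 32.2.
Var(X) = E[X²] − (E[X])² = 32.2 − 16 = 16.2.

16.200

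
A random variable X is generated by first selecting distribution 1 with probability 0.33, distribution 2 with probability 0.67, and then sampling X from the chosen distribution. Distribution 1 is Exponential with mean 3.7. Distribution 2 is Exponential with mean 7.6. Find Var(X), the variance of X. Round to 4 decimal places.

46.5798

Per component, 1: μ=3.7, E[X²]=27.38; 2: μ=7.6, E[X²]=115.52.
E[X] = 0.33·3.7 + 0.67·7.6 = 6.313.
E[X²] = 0.33·27.38 + 0.67·115.52 = 86.4338.
Var(X) = E[X²] − (E[X])² = 86.4338 − 39.854 = 46.5798.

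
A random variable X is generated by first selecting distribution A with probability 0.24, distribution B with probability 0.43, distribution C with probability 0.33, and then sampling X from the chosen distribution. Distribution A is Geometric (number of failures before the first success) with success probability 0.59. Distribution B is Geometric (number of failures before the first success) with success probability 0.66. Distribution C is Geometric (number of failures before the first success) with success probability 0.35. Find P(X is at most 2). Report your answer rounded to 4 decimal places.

0.8759

Conditional on each component, P(X ≤ 2): A: 0.931079; B: 0.960696; C: 0.725375.
By total probability, P(X ≤ 2) = 0.24·0.931079 + 0.43·0.960696 + 0.33·0.725375 = 0.875932.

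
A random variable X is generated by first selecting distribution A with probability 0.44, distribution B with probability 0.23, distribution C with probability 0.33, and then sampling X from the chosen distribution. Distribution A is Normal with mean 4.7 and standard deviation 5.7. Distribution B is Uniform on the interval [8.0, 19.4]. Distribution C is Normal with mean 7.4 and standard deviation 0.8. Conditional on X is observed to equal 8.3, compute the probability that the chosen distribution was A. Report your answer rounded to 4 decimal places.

Likelihoods f(8.3 | ·): A: 0.0573346; B: 0.0877193; C: 0.264846.
Posterior ∝ prior × likelihood. Numerator for A: 0.44·0.0573346 = 0.0252272.
Normalizing constant: 0.44·0.0573346 + 0.23·0.0877193 + 0.33·0.264846 = 0.132802.
P(A | observation) = 0.0252272 / 0.132802 = 0.189962.

0.1900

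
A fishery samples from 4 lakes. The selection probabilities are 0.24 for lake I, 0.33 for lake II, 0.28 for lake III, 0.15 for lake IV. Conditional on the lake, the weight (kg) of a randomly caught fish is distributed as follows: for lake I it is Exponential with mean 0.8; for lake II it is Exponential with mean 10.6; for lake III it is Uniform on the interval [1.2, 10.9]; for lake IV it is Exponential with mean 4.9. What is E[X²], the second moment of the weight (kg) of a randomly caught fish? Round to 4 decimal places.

94.1119

For each component E[X²] = Var + (mean)², giving I: 1.28; II: 224.72; III: 44.4433; IV: 48.02.
Overall E[X²] = 0.24·1.28 + 0.33·224.72 + 0.28·44.4433 + 0.15·48.02 = 94.1119.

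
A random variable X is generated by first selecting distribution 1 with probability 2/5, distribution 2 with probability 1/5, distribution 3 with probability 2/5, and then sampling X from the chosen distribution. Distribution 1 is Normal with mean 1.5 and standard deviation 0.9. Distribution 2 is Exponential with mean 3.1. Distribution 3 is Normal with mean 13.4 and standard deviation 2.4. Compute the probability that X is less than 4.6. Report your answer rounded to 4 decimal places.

0.5546

Conditional on each component, P(X < 4.6): 1: 0.999714; 2: 0.773242; 3: 0.000122866.
By total probability, P(X < 4.6) = 0.4·0.999714 + 0.2·0.773242 + 0.4·0.000122866 = 0.554583.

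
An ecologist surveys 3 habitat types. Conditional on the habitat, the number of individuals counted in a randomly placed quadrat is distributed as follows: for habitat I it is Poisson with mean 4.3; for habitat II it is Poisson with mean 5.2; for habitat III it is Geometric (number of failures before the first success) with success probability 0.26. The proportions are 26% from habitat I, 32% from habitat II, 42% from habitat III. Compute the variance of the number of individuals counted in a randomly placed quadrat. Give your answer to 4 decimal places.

Per component, I: μ=4.3, E[X²]=22.79; II: μ=5.2, E[X²]=32.24; III: μ=2.84615, E[X²]=19.0473.
E[X] = 0.26·4.3 + 0.32·5.2 + 0.42·2.84615 = 3.97738.
E[X²] = 0.26·22.79 + 0.32·32.24 + 0.42·19.0473 = 24.2421.
Var(X) = E[X²] − (E[X])² = 24.2421 − 15.8196 = 8.42249.

8.4225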